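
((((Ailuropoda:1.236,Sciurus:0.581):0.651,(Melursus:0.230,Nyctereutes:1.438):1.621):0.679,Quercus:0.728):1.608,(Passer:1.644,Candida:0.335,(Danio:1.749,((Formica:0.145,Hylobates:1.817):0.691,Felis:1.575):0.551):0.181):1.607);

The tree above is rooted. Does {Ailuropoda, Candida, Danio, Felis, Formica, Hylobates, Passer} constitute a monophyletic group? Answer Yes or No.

No

The MRCA of the listed taxa is the root, so the smallest clade containing them is the whole tree.
That clade also contains Melursus, Nyctereutes, Quercus, Sciurus, which are not in the proposed group, so the group is not monophyletic.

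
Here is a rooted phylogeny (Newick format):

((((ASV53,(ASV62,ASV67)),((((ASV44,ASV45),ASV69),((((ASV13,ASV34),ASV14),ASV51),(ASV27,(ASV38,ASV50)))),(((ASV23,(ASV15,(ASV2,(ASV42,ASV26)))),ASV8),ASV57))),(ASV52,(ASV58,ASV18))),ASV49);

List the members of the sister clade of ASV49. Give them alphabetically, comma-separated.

ASV13, ASV14, ASV15, ASV18, ASV2, ASV23, ASV26, ASV27, ASV34, ASV38, ASV42, ASV44, ASV45, ASV50, ASV51, ASV52, ASV53, ASV57, ASV58, ASV62, ASV67, ASV69, ASV8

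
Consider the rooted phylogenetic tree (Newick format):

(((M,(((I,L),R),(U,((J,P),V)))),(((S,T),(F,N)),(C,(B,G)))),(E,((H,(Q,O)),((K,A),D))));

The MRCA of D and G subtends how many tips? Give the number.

The MRCA of D and G is the root, so the clade is the entire tree.
That clade contains 22 terminal taxa: A, B, C, D, E, F, G, H, I, J, K, L, M, N, O, P, Q, R, S, T, U, V.

22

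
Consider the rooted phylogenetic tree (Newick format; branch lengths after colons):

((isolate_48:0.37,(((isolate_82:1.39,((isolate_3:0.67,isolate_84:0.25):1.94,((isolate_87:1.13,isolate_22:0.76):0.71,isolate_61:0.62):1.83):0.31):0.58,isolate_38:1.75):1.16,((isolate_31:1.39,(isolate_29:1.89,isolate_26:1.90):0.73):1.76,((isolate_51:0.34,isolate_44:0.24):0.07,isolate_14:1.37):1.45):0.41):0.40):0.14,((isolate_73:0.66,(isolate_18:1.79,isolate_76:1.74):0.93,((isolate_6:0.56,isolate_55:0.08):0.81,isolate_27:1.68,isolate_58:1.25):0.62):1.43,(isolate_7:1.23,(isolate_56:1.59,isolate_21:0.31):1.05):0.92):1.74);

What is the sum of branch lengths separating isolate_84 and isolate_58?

The path runs isolate_84 → … → MRCA → … → isolate_58; the MRCA is the root of the tree.
Branch lengths along that path: 0.25 + 1.94 + 0.31 + 0.58 + 1.16 + 0.40 + 0.14 + 1.74 + 1.43 + 0.62 + 1.25 = 9.82.

9.82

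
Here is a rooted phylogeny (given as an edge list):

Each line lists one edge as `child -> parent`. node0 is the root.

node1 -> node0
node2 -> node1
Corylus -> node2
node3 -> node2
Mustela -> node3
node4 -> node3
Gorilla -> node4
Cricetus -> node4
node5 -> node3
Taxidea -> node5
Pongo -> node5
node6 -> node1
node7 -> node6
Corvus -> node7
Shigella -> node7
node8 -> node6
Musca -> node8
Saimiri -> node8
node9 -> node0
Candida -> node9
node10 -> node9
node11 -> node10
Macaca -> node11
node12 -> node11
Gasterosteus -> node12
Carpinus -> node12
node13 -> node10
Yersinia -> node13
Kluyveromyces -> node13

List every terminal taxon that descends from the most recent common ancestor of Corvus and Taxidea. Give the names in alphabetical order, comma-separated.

Tracing Corvus: it sits inside (Corvus,Shigella).
Tracing Taxidea: it sits inside (Taxidea,Pongo).
The smallest clade enclosing both is ((Corylus,(Mustela,(Gorilla,Cricetus),(Taxidea,Pongo))),((Corvus,Shigella),(Musca,Saimiri))); the answer is its 10 terminal taxa in alphabetical order.

Corvus, Corylus, Cricetus, Gorilla, Musca, Mustela, Pongo, Saimiri, Shigella, Taxidea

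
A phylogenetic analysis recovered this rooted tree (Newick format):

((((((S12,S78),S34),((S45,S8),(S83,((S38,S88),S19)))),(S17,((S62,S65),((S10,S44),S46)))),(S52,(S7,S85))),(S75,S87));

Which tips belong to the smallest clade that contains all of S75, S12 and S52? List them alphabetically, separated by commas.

Tracing S75: it sits inside (S75,S87).
Tracing S12: it sits inside (S12,S78).
Tracing S52: it sits inside (S52,(S7,S85)).
The smallest clade enclosing all 3 is the whole tree (their MRCA is the root), so the answer is all 20 tips in alphabetical order.

S10, S12, S17, S19, S34, S38, S44, S45, S46, S52, S62, S65, S7, S75, S78, S8, S83, S85, S87, S88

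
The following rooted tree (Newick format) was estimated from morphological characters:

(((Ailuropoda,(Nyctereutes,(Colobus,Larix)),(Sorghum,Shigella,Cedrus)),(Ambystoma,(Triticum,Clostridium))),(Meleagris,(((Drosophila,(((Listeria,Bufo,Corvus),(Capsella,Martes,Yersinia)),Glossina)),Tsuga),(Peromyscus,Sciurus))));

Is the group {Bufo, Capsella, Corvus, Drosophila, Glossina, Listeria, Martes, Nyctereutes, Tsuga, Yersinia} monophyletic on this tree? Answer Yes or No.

No

The MRCA of the listed taxa is the root, so the smallest clade containing them is the whole tree.
That clade also contains Ailuropoda, Ambystoma, Cedrus, Clostridium, Colobus, Larix, Meleagris, Peromyscus, Sciurus, Shigella, Sorghum, Triticum, which are not in the proposed group, so the group is not monophyletic.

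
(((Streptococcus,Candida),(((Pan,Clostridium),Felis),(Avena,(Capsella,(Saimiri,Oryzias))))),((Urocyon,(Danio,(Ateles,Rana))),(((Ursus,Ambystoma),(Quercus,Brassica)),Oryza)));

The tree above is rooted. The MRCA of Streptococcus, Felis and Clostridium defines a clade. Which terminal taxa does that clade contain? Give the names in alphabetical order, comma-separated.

Avena, Candida, Capsella, Clostridium, Felis, Oryzias, Pan, Saimiri, Streptococcus

Tracing Streptococcus: it sits inside (Streptococcus,Candida).
Tracing Felis: it sits inside ((Pan,Clostridium),Felis).
Tracing Clostridium: it sits inside (Pan,Clostridium).
The smallest clade enclosing all 3 is ((Streptococcus,Candida),(((Pan,Clostridium),Felis),(Avena,(Capsella,(Saimiri,Oryzias))))); the answer is its 9 terminal taxa in alphabetical order.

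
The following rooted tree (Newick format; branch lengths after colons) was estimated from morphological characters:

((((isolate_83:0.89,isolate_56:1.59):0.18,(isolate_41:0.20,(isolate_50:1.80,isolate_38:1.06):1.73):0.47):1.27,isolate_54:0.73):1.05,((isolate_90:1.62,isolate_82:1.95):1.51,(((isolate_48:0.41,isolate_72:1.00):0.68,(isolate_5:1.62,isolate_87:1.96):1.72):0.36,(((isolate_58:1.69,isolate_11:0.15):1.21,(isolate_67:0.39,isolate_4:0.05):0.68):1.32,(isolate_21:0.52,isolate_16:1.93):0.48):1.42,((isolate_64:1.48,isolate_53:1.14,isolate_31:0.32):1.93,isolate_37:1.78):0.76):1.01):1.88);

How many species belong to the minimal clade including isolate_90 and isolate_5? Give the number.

16

The MRCA of isolate_90 and isolate_5 is the node subtending ((isolate_90,isolate_82),(((isolate_48,isolate_72),(isolate_5,isolate_87)),(((isolate_58,isolate_11),(isolate_67,isolate_4)),(isolate_21,isolate_16)),((isolate_64,isolate_53,isolate_31),isolate_37))).
That clade contains 16 terminal taxa: isolate_11, isolate_16, isolate_21, isolate_31, isolate_37, isolate_4, isolate_48, isolate_5, isolate_53, isolate_58, isolate_64, isolate_67, isolate_72, isolate_82, isolate_87, isolate_90.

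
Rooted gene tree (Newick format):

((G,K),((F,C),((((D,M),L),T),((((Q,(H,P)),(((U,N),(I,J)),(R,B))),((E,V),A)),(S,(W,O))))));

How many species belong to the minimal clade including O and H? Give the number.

The MRCA of O and H is the node subtending ((((Q,(H,P)),(((U,N),(I,J)),(R,B))),((E,V),A)),(S,(W,O))).
That clade contains 15 terminal taxa: A, B, E, H, I, J, N, O, P, Q, R, S, U, V, W.

15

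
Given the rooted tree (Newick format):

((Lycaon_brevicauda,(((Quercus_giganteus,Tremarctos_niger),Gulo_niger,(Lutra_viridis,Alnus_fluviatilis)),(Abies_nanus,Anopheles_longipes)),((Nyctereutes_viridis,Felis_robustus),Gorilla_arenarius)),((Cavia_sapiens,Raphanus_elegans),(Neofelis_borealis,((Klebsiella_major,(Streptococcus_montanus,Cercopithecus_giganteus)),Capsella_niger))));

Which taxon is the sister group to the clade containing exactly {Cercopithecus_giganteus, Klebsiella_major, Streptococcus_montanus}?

Capsella_niger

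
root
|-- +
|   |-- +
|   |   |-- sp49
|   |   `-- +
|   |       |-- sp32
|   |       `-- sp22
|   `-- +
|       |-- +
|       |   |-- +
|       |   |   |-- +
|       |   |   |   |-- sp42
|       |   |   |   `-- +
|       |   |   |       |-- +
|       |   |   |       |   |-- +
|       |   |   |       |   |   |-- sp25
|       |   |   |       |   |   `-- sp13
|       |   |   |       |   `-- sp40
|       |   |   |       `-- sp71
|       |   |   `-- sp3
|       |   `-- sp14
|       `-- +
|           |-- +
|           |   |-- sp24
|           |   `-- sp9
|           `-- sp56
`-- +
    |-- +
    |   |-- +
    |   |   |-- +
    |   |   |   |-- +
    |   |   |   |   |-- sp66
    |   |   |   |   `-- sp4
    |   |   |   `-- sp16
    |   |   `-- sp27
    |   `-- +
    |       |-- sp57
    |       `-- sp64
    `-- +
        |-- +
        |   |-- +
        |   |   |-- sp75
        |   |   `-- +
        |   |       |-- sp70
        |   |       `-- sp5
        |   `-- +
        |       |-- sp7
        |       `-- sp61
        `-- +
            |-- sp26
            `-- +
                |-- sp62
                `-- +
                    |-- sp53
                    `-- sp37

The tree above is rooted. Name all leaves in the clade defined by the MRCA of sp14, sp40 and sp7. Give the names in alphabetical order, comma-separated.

sp13, sp14, sp16, sp22, sp24, sp25, sp26, sp27, sp3, sp32, sp37, sp4, sp40, sp42, sp49, sp5, sp53, sp56, sp57, sp61, sp62, sp64, sp66, sp7, sp70, sp71, sp75, sp9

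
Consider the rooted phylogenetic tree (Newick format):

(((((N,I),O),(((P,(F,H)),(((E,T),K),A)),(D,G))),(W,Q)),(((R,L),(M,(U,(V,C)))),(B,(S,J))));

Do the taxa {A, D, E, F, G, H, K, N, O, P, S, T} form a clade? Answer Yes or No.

The MRCA of the listed taxa is the root, so the smallest clade containing them is the whole tree.
That clade also contains B, C, I, J, L, M, Q, R, U, V, W, which are not in the proposed group, so the group is not monophyletic.

No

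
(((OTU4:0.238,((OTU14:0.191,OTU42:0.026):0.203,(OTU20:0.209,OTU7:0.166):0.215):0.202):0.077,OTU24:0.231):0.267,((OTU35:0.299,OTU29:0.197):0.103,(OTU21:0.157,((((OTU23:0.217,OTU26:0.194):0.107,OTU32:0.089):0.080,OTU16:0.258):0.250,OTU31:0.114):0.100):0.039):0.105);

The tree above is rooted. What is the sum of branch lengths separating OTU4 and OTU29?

0.987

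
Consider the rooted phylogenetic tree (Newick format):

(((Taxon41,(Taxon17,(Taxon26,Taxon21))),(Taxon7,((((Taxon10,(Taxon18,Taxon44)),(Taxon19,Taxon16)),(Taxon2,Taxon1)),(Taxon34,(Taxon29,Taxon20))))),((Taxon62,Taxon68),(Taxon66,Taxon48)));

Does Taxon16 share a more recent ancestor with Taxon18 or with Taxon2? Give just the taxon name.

Taxon18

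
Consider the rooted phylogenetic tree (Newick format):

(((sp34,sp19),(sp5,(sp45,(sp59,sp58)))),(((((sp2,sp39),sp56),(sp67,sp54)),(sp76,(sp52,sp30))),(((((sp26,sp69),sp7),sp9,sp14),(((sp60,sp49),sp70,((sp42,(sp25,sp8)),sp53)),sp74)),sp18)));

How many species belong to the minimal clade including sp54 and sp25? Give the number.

The MRCA of sp54 and sp25 is the node subtending (((((sp2,sp39),sp56),(sp67,sp54)),(sp76,(sp52,sp30))),(((((sp26,sp69),sp7),sp9,sp14),(((sp60,sp49),sp70,((sp42,(sp25,sp8)),sp53)),sp74)),sp18)).
That clade contains 22 terminal taxa: sp14, sp18, sp2, sp25, sp26, sp30, sp39, sp42, sp49, sp52, sp53, sp54, sp56, sp60, sp67, sp69, sp7, sp70, sp74, sp76, sp8, sp9.

22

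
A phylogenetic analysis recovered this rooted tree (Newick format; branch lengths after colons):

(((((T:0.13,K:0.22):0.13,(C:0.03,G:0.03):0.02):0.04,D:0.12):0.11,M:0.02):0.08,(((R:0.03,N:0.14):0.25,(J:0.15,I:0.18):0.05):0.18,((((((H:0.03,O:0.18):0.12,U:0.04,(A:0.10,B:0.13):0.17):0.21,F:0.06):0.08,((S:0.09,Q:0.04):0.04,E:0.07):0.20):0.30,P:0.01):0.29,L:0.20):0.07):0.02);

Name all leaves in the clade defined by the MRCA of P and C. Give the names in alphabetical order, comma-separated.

A, B, C, D, E, F, G, H, I, J, K, L, M, N, O, P, Q, R, S, T, U

Tracing P: it sits inside (((((H,O),U,(A,B)),F),((S,Q),E)),P).
Tracing C: it sits inside (C,G).
The smallest clade enclosing both is the whole tree (their MRCA is the root), so the answer is all 21 tips in alphabetical order.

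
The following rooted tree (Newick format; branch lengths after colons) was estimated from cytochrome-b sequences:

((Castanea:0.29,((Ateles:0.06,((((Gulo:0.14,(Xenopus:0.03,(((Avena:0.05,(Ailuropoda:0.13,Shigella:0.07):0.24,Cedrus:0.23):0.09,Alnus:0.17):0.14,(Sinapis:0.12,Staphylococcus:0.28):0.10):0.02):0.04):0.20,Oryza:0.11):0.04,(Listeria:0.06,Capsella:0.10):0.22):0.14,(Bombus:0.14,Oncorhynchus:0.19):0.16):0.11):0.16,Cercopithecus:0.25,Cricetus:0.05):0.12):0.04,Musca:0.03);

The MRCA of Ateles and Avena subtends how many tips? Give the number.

15

The MRCA of Ateles and Avena is the node subtending (Ateles,((((Gulo,(Xenopus,(((Avena,(Ailuropoda,Shigella),Cedrus),Alnus),(Sinapis,Staphylococcus)))),Oryza),(Listeria,Capsella)),(Bombus,Oncorhynchus))).
That clade contains 15 terminal taxa: Ailuropoda, Alnus, Ateles, Avena, Bombus, Capsella, Cedrus, Gulo, Listeria, Oncorhynchus, Oryza, Shigella, Sinapis, Staphylococcus, Xenopus.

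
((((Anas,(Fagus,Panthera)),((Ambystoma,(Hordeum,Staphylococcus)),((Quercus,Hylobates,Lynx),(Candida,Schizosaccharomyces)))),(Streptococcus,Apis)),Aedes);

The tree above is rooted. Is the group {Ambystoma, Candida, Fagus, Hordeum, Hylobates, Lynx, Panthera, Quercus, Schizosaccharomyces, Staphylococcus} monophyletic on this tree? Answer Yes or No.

No

The MRCA of the listed taxa subtends ((Anas,(Fagus,Panthera)),((Ambystoma,(Hordeum,Staphylococcus)),((Quercus,Hylobates,Lynx),(Candida,Schizosaccharomyces)))).
That clade also contains Anas, which is not in the proposed group, so the group is not monophyletic.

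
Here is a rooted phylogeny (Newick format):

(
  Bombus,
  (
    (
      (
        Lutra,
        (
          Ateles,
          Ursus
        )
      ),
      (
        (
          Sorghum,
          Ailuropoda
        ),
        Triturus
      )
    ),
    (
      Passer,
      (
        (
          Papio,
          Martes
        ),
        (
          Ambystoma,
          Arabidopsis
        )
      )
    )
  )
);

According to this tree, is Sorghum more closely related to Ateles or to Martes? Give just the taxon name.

Ateles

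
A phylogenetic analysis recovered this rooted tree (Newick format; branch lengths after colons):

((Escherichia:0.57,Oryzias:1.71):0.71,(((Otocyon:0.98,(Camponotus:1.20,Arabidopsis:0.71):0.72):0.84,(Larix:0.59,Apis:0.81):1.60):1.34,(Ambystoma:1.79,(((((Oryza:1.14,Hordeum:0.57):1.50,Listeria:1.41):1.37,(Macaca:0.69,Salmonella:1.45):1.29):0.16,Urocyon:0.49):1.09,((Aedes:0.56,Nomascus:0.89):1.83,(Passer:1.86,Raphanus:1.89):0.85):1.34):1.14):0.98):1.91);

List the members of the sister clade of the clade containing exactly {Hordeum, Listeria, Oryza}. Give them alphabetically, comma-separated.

Macaca, Salmonella

The clade containing exactly {Hordeum, Listeria, Oryza} attaches to the tree at the node subtending (((Oryza,Hordeum),Listeria),(Macaca,Salmonella)).
The other lineage descending from that same node — the sister group — is (Macaca,Salmonella); its 2 tips in alphabetical order are the answer.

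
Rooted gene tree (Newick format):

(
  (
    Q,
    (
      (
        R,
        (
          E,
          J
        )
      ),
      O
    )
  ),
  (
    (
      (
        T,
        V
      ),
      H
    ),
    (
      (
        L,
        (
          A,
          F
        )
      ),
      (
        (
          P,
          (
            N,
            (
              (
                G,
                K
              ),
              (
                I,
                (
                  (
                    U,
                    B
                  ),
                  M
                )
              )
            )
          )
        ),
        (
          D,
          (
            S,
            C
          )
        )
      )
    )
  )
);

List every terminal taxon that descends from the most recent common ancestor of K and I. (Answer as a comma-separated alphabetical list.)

B, G, I, K, M, U

Tracing K: it sits inside (G,K).
Tracing I: it sits inside (I,((U,B),M)).
The smallest clade enclosing both is ((G,K),(I,((U,B),M))); the answer is its 6 terminal taxa in alphabetical order.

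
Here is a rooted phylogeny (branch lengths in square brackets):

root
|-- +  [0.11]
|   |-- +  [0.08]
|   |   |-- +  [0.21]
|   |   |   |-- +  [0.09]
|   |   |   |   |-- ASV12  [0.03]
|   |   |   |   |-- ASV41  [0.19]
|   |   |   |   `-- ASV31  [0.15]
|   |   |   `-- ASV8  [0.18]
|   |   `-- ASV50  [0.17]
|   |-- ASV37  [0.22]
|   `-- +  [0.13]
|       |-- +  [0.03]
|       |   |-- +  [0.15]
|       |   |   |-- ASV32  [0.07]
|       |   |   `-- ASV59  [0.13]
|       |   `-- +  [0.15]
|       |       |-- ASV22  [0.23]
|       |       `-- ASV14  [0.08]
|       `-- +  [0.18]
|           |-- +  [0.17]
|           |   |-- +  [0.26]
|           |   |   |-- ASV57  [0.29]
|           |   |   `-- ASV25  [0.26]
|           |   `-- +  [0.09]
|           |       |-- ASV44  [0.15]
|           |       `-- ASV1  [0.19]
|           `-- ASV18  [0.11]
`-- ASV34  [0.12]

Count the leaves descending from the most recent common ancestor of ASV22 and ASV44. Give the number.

The MRCA of ASV22 and ASV44 is the node subtending (((ASV32,ASV59),(ASV22,ASV14)),(((ASV57,ASV25),(ASV44,ASV1)),ASV18)).
That clade contains 9 terminal taxa: ASV1, ASV14, ASV18, ASV22, ASV25, ASV32, ASV44, ASV57, ASV59.

9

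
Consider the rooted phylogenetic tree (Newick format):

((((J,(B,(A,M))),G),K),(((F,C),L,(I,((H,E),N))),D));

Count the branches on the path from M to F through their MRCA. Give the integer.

The MRCA of M and F is the root of the tree.
From M up to that node: 6 branches. From F up to the same node: 4 branches. Total: 6 + 4 = 10.

10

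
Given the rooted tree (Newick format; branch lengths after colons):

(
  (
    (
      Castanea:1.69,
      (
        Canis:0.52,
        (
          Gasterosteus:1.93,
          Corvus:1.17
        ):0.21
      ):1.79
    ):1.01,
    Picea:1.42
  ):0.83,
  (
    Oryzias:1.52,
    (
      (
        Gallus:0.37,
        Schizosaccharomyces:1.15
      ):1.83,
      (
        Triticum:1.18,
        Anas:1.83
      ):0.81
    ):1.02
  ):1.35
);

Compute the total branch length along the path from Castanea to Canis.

4.00

The path runs Castanea → … → MRCA → … → Canis; the MRCA is the node subtending (Castanea,(Canis,(Gasterosteus,Corvus))).
Branch lengths along that path: 1.69 + 1.79 + 0.52 = 4.00.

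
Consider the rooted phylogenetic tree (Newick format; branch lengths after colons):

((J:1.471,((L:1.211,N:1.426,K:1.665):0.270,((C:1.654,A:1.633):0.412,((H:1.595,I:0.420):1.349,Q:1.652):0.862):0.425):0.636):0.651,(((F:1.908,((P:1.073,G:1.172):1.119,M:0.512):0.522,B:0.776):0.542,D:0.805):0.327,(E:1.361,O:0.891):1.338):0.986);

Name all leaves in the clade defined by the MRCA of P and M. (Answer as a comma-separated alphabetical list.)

G, M, P

Tracing P: it sits inside (P,G).
Tracing M: it sits inside ((P,G),M).
The smallest clade enclosing both is ((P,G),M); the answer is its 3 terminal taxa in alphabetical order.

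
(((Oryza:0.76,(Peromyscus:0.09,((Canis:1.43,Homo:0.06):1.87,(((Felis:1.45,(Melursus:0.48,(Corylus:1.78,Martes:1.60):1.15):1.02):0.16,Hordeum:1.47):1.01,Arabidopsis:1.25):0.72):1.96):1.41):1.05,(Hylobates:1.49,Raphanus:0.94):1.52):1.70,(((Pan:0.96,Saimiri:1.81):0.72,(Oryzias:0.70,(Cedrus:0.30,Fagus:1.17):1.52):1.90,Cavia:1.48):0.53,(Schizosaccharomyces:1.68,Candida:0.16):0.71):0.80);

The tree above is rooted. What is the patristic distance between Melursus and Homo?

The path runs Melursus → … → MRCA → … → Homo; the MRCA is the node subtending ((Canis,Homo),(((Felis,(Melursus,(Corylus,Martes))),Hordeum),Arabidopsis)).
Branch lengths along that path: 0.48 + 1.02 + 0.16 + 1.01 + 0.72 + 1.87 + 0.06 = 5.32.

5.32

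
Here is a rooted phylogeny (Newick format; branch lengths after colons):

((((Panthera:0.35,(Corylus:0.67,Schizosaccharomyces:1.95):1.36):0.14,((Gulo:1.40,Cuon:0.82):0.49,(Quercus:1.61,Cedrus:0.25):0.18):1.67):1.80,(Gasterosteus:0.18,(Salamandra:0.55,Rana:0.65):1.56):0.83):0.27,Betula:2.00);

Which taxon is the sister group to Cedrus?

Cedrus attaches to the tree at the node subtending (Quercus,Cedrus).
The other lineage descending from that same node — the sister group — is the single tip Quercus.

Quercus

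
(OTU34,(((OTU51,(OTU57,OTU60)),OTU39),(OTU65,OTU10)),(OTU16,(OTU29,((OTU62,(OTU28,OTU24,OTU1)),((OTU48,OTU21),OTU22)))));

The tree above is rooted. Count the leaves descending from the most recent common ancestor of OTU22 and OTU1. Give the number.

The MRCA of OTU22 and OTU1 is the node subtending ((OTU62,(OTU28,OTU24,OTU1)),((OTU48,OTU21),OTU22)).
That clade contains 7 terminal taxa: OTU1, OTU21, OTU22, OTU24, OTU28, OTU48, OTU62.

7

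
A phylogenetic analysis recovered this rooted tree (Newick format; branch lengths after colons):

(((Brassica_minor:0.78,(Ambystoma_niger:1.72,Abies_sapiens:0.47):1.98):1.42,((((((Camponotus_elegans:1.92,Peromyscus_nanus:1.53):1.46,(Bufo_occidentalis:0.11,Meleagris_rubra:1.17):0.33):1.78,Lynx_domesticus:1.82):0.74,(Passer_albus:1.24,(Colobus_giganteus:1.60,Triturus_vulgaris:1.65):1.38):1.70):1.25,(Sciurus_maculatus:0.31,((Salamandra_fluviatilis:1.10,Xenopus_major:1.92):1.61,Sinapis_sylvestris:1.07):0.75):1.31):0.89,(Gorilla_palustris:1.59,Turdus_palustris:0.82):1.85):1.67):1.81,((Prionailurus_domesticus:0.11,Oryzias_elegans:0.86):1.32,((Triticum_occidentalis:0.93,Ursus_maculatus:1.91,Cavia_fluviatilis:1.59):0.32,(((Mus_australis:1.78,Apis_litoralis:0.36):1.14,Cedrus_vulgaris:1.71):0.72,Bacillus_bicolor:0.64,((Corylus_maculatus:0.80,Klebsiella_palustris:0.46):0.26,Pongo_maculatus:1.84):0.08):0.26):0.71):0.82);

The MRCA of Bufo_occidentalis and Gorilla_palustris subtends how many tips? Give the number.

14

The MRCA of Bufo_occidentalis and Gorilla_palustris is the node subtending ((((((Camponotus_elegans,Peromyscus_nanus),(Bufo_occidentalis,Meleagris_rubra)),Lynx_domesticus),(Passer_albus,(Colobus_giganteus,Triturus_vulgaris))),(Sciurus_maculatus,((Salamandra_fluviatilis,Xenopus_major),Sinapis_sylvestris))),(Gorilla_palustris,Turdus_palustris)).
That clade contains 14 terminal taxa: Bufo_occidentalis, Camponotus_elegans, Colobus_giganteus, Gorilla_palustris, Lynx_domesticus, Meleagris_rubra, Passer_albus, Peromyscus_nanus, Salamandra_fluviatilis, Sciurus_maculatus, Sinapis_sylvestris, Triturus_vulgaris, Turdus_palustris, Xenopus_major.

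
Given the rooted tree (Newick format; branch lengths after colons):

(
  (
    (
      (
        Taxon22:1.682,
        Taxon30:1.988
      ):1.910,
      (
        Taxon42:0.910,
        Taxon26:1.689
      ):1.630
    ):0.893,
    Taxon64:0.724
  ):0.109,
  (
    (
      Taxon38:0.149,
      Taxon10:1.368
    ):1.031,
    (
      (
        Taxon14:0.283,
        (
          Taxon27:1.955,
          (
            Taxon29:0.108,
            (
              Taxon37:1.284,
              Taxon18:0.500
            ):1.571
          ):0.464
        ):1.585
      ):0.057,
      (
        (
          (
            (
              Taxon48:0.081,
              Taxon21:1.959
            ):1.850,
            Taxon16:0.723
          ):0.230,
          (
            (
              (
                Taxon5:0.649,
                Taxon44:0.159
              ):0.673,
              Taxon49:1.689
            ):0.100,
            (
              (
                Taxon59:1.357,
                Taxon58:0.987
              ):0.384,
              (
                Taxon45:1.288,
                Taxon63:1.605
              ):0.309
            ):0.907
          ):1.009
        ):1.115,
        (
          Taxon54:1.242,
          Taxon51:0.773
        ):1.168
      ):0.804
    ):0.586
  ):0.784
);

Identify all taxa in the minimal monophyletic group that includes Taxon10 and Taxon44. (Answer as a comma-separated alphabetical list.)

Tracing Taxon10: it sits inside (Taxon38,Taxon10).
Tracing Taxon44: it sits inside (Taxon5,Taxon44).
The smallest clade enclosing both is ((Taxon38,Taxon10),((Taxon14,(Taxon27,(Taxon29,(Taxon37,Taxon18)))),((((Taxon48,Taxon21),Taxon16),(((Taxon5,Taxon44),Taxon49),((Taxon59,Taxon58),(Taxon45,Taxon63)))),(Taxon54,Taxon51)))); the answer is its 19 terminal taxa in alphabetical order.

Taxon10, Taxon14, Taxon16, Taxon18, Taxon21, Taxon27, Taxon29, Taxon37, Taxon38, Taxon44, Taxon45, Taxon48, Taxon49, Taxon5, Taxon51, Taxon54, Taxon58, Taxon59, Taxon63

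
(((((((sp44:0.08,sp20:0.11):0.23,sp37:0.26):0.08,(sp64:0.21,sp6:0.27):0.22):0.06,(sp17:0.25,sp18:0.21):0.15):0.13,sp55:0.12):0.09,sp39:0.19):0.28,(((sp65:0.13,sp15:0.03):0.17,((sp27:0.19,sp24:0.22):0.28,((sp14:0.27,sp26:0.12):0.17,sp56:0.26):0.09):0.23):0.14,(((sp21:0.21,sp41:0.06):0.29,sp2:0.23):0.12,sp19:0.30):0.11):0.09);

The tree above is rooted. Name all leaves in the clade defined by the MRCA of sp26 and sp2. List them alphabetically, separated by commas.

Tracing sp26: it sits inside (sp14,sp26).
Tracing sp2: it sits inside ((sp21,sp41),sp2).
The smallest clade enclosing both is (((sp65,sp15),((sp27,sp24),((sp14,sp26),sp56))),(((sp21,sp41),sp2),sp19)); the answer is its 11 terminal taxa in alphabetical order.

sp14, sp15, sp19, sp2, sp21, sp24, sp26, sp27, sp41, sp56, sp65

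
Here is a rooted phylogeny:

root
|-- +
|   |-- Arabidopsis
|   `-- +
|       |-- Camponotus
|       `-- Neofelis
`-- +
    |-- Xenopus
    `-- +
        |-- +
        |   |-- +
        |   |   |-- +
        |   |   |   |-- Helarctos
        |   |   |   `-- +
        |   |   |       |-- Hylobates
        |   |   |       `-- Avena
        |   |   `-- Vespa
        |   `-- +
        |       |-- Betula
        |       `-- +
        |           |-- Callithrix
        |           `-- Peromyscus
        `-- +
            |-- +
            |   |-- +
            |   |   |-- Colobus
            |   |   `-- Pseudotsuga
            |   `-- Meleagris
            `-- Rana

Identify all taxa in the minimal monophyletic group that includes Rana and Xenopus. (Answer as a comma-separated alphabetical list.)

Tracing Rana: it sits inside (((Colobus,Pseudotsuga),Meleagris),Rana).
Tracing Xenopus: it sits inside (Xenopus,((((Helarctos,(Hylobates,Avena)),Vespa),(Betula,(Callithrix,Peromyscus))),(((Colobus,Pseudotsuga),Meleagris),Rana))).
The smallest clade enclosing both is (Xenopus,((((Helarctos,(Hylobates,Avena)),Vespa),(Betula,(Callithrix,Peromyscus))),(((Colobus,Pseudotsuga),Meleagris),Rana))); the answer is its 12 terminal taxa in alphabetical order.

Avena, Betula, Callithrix, Colobus, Helarctos, Hylobates, Meleagris, Peromyscus, Pseudotsuga, Rana, Vespa, Xenopus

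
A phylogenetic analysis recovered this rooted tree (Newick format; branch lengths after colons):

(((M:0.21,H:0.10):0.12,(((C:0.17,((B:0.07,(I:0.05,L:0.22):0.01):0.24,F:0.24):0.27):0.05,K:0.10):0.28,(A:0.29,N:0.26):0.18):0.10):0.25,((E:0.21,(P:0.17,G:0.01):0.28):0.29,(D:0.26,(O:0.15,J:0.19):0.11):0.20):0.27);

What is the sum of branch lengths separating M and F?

1.27

The path runs M → … → MRCA → … → F; the MRCA is the node subtending ((M,H),(((C,((B,(I,L)),F)),K),(A,N))).
Branch lengths along that path: 0.21 + 0.12 + 0.10 + 0.28 + 0.05 + 0.27 + 0.24 = 1.27.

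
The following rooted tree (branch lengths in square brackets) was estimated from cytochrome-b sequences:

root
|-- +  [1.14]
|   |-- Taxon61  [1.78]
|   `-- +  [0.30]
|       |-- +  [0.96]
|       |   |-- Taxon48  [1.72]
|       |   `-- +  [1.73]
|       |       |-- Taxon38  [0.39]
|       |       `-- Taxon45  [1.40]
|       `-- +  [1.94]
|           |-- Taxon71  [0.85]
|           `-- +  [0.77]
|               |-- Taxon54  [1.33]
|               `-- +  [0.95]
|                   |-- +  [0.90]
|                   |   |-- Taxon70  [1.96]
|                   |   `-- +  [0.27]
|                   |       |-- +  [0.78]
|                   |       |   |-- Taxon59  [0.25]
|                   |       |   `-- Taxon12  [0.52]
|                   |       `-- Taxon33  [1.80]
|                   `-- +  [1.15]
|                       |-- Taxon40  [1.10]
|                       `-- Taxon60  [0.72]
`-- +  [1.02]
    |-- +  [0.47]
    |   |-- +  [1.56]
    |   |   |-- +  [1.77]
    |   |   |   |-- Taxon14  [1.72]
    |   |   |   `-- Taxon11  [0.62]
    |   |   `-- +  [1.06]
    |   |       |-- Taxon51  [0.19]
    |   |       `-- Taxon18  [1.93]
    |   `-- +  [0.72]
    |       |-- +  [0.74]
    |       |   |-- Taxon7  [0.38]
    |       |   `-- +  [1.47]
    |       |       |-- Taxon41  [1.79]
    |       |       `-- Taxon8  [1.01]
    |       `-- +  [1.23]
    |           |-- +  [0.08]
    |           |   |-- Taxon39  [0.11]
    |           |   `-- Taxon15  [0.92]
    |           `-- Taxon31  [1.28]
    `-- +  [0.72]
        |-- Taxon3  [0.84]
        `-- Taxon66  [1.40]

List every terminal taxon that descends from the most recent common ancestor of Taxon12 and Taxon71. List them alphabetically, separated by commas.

Taxon12, Taxon33, Taxon40, Taxon54, Taxon59, Taxon60, Taxon70, Taxon71

Tracing Taxon12: it sits inside (Taxon59,Taxon12).
Tracing Taxon71: it sits inside (Taxon71,(Taxon54,((Taxon70,((Taxon59,Taxon12),Taxon33)),(Taxon40,Taxon60)))).
The smallest clade enclosing both is (Taxon71,(Taxon54,((Taxon70,((Taxon59,Taxon12),Taxon33)),(Taxon40,Taxon60)))); the answer is its 8 terminal taxa in alphabetical order.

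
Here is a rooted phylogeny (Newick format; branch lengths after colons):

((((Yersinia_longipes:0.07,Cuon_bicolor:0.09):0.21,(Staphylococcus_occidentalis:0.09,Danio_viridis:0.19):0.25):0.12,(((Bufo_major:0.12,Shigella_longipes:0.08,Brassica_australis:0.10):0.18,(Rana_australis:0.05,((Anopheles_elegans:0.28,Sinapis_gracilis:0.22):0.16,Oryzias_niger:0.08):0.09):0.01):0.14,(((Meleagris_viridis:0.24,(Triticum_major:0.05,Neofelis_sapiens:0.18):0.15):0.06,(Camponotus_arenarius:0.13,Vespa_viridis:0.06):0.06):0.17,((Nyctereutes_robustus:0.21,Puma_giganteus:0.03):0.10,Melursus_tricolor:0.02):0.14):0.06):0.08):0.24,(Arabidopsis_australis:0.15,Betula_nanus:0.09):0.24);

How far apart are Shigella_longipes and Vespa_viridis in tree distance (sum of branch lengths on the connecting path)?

The path runs Shigella_longipes → … → MRCA → … → Vespa_viridis; the MRCA is the node subtending (((Bufo_major,Shigella_longipes,Brassica_australis),(Rana_australis,((Anopheles_elegans,Sinapis_gracilis),Oryzias_niger))),(((Meleagris_viridis,(Triticum_major,Neofelis_sapiens)),(Camponotus_arenarius,Vespa_viridis)),((Nyctereutes_robustus,Puma_giganteus),Melursus_tricolor))).
Branch lengths along that path: 0.08 + 0.18 + 0.14 + 0.06 + 0.17 + 0.06 + 0.06 = 0.75.

0.75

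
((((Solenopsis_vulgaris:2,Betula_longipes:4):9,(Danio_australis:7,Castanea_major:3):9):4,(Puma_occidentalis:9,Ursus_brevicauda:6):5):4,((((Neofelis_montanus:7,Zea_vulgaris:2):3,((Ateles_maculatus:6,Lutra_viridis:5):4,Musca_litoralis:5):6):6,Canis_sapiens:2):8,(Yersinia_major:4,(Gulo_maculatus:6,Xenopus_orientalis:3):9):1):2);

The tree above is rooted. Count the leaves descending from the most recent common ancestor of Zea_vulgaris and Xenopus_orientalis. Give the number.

9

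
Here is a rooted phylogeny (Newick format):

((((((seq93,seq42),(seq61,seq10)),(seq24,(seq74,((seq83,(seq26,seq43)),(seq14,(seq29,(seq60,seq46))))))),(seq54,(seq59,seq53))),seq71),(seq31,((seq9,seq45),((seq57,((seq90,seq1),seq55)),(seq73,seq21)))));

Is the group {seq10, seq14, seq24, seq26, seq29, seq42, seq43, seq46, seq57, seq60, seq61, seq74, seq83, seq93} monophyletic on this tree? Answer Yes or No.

The MRCA of the listed taxa is the root, so the smallest clade containing them is the whole tree.
That clade also contains seq1, seq21, seq31, seq45, seq53, seq54, seq55, seq59, seq71, seq73, seq9, seq90, which are not in the proposed group, so the group is not monophyletic.

No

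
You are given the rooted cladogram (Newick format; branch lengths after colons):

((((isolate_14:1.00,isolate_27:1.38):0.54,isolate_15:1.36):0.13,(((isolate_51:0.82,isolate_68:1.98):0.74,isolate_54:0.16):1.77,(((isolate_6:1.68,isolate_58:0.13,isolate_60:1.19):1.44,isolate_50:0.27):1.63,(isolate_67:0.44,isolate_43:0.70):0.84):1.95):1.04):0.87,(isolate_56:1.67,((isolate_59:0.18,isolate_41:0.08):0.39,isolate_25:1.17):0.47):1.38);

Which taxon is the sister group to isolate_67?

isolate_67 attaches to the tree at the node subtending (isolate_67,isolate_43).
The other lineage descending from that same node — the sister group — is the single tip isolate_43.

isolate_43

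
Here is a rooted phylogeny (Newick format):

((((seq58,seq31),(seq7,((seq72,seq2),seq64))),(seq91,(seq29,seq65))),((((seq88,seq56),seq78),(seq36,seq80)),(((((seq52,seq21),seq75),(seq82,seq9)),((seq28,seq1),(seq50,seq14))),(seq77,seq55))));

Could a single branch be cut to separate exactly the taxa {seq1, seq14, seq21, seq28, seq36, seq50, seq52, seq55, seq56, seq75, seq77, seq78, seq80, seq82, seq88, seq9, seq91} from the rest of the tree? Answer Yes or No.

No

The MRCA of the listed taxa is the root, so the smallest clade containing them is the whole tree.
That clade also contains seq2, seq29, seq31, seq58, seq64, seq65, seq7, seq72, which are not in the proposed group, so the group is not monophyletic.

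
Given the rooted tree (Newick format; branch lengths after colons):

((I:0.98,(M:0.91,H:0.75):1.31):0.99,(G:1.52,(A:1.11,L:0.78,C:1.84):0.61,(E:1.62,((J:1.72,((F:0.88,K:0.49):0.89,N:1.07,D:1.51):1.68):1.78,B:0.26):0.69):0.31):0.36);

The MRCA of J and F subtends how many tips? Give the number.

The MRCA of J and F is the node subtending (J,((F,K),N,D)).
That clade contains 5 terminal taxa: D, F, J, K, N.

5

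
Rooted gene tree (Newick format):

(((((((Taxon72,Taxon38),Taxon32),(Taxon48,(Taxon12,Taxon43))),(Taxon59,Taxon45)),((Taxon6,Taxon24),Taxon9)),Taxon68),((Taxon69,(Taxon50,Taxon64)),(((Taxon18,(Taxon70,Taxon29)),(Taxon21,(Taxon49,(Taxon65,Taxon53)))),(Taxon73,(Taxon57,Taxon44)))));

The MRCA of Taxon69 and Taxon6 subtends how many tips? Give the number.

25

The MRCA of Taxon69 and Taxon6 is the root, so the clade is the entire tree.
That clade contains 25 terminal taxa: Taxon12, Taxon18, Taxon21, Taxon24, Taxon29, Taxon32, Taxon38, Taxon43, Taxon44, Taxon45, Taxon48, Taxon49, Taxon50, Taxon53, Taxon57, Taxon59, Taxon6, Taxon64, Taxon65, Taxon68, Taxon69, Taxon70, Taxon72, Taxon73, Taxon9.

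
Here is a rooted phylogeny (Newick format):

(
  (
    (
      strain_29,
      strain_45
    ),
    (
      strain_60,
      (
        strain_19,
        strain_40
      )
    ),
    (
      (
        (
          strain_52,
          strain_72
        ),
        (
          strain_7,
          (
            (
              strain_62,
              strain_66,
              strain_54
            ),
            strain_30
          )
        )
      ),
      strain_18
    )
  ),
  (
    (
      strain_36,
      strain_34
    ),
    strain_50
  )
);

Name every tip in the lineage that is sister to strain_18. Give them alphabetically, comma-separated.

strain_30, strain_52, strain_54, strain_62, strain_66, strain_7, strain_72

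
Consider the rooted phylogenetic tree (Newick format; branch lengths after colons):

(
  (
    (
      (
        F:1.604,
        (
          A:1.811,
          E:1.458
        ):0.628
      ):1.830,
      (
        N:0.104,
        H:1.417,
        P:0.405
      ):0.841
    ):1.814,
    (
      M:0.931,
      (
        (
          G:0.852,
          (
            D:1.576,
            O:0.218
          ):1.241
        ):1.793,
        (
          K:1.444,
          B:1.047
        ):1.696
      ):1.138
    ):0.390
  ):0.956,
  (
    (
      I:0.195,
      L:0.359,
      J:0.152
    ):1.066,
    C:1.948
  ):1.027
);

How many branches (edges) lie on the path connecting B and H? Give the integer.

7

The MRCA of B and H is the node subtending (((F,(A,E)),(N,H,P)),(M,((G,(D,O)),(K,B)))).
From B up to that node: 4 branches. From H up to the same node: 3 branches. Total: 4 + 3 = 7.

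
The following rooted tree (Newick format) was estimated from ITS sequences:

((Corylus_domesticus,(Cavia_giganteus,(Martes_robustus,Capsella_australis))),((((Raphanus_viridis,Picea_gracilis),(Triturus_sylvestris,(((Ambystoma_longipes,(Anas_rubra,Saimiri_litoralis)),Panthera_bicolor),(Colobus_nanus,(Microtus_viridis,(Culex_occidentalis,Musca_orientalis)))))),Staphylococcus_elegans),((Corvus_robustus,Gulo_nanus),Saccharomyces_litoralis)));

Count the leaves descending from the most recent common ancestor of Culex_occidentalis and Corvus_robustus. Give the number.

15

The MRCA of Culex_occidentalis and Corvus_robustus is the node subtending ((((Raphanus_viridis,Picea_gracilis),(Triturus_sylvestris,(((Ambystoma_longipes,(Anas_rubra,Saimiri_litoralis)),Panthera_bicolor),(Colobus_nanus,(Microtus_viridis,(Culex_occidentalis,Musca_orientalis)))))),Staphylococcus_elegans),((Corvus_robustus,Gulo_nanus),Saccharomyces_litoralis)).
That clade contains 15 terminal taxa: Ambystoma_longipes, Anas_rubra, Colobus_nanus, Corvus_robustus, Culex_occidentalis, Gulo_nanus, Microtus_viridis, Musca_orientalis, Panthera_bicolor, Picea_gracilis, Raphanus_viridis, Saccharomyces_litoralis, Saimiri_litoralis, Staphylococcus_elegans, Triturus_sylvestris.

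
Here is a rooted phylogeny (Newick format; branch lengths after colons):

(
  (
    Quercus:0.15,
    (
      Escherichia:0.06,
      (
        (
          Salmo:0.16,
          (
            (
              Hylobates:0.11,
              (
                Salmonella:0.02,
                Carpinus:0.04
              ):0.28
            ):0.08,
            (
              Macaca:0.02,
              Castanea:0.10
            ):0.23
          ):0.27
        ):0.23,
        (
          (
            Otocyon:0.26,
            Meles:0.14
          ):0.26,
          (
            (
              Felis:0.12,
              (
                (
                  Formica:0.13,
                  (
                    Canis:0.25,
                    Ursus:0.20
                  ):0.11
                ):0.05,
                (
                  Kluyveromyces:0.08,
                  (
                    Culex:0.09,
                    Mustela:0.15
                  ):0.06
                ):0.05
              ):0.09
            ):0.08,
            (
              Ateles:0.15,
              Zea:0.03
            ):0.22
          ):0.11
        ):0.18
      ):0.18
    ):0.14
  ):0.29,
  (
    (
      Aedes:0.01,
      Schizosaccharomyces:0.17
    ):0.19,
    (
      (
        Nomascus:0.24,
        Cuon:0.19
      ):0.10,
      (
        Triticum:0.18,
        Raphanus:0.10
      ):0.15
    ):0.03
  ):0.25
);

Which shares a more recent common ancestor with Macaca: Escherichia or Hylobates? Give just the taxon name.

Hylobates

The MRCA of Macaca and Hylobates subtends ((Hylobates,(Salmonella,Carpinus)),(Macaca,Castanea)) (5 taxa).
The MRCA of Macaca and Escherichia subtends (Escherichia,((Salmo,((Hylobates,(Salmonella,Carpinus)),(Macaca,Castanea))),((Otocyon,Meles),((Felis,((Formica,(Canis,Ursus)),(Kluyveromyces,(Culex,Mustela)))),(Ateles,Zea))))) (18 taxa).
The first is nested inside the second, so Macaca shares a more recent common ancestor with Hylobates.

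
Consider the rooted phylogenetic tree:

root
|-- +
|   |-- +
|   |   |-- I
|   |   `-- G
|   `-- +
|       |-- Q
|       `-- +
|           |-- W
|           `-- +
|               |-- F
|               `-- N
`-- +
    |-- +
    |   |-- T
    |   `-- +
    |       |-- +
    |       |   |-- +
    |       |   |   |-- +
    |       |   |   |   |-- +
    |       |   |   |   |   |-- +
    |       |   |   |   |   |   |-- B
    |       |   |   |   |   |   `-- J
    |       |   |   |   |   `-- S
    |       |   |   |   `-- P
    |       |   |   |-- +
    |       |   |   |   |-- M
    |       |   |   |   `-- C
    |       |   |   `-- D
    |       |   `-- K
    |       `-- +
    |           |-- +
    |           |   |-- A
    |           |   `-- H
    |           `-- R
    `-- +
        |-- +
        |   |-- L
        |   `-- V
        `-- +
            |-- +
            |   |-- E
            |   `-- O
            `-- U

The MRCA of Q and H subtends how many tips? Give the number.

23

The MRCA of Q and H is the root, so the clade is the entire tree.
That clade contains 23 terminal taxa: A, B, C, D, E, F, G, H, I, J, K, L, M, N, O, P, Q, R, S, T, U, V, W.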